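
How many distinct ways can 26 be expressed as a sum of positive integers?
2436

p(n) counts ways to write n as a sum of positive integers (order ignored).
Euler's pentagonal recurrence: p(k) = p(k-1) + p(k-2) - p(k-5) - p(k-7) + p(k-12) + p(k-15) - ... (offsets j(3j∓1)/2, signs ++--, p(0)=1, p(<0)=0).
DP table for k = 0..25: p(0)=1, p(1)=1, p(2)=2, p(3)=3, p(4)=5, p(5)=7, p(6)=11, p(7)=15, p(8)=22, p(9)=30, p(10)=42, p(11)=56, p(12)=77, p(13)=101, p(14)=135, p(15)=176, p(16)=231, p(17)=297, p(18)=385, p(19)=490, p(20)=627, p(21)=792, p(22)=1002, p(23)=1255, p(24)=1575, p(25)=1958.
Final step: p(26) = p(25) + p(24) - p(21) - p(19) + p(14) + p(11) - p(4) - p(0)
= 1958 + 1575 - 792 - 490 + 135 + 56 - 5 - 1
= 2436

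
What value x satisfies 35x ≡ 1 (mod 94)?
43

gcd(35, 94) = 1, so the inverse exists.
Extended Euclidean algorithm on (94, 35):
94 = 2 × 35 + 24  ⟹  24 = (1)·94 + (-2)·35
35 = 1 × 24 + 11  ⟹  11 = (-1)·94 + (3)·35
24 = 2 × 11 + 2  ⟹  2 = (3)·94 + (-8)·35
11 = 5 × 2 + 1  ⟹  1 = (-16)·94 + (43)·35
So (43)·35 ≡ 1 (mod 94), i.e. 35^(-1) ≡ 43 (mod 94).
Check: 35 × 43 = 1505 ≡ 1 (mod 94)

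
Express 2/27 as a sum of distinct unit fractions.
1/14 + 1/378

Greedy algorithm:
2/27: ceiling(27/2) = 14, use 1/14
1/378: ceiling(378/1) = 378, use 1/378
Result: 2/27 = 1/14 + 1/378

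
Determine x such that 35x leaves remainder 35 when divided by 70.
x ≡ 1 (mod 2)

gcd(35, 70) = 35, which divides 35, so solutions exist.
Divide through by 35: x ≡ 1 (mod 2).
The coefficient of x is now 1, so x ≡ 1 (mod 2).
Check: 35 × 1 = 35 ≡ 35 (mod 70).
x ≡ 1 (mod 2), giving 35 solutions mod 70.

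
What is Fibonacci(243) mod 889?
233

Matrix identity: Q^n = [[F_(n+1), F_n], [F_n, F_(n-1)]] with Q = [[1,1],[1,0]].
n = 243 = 11110011₂. Square-and-multiply, entries mod 889:
Q^1 = [[1,1],[1,0]]
Q^3 = (Q^1)²·Q = [[3,2],[2,1]]
Q^7 = (Q^3)²·Q = [[21,13],[13,8]]
Q^15 = (Q^7)²·Q = [[98,610],[610,377]]
Q^30 = (Q^15)² = [[323,825],[825,387]]
Q^60 = (Q^30)² = [[856,788],[788,68]]
Q^121 = (Q^60)²·Q = [[643,622],[622,21]]
Q^243 = (Q^121)²·Q = [[745,233],[233,512]]
F_243 mod 889 = Q^243[0][1] = 233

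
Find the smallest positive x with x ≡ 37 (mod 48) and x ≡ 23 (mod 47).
1621

Using Chinese Remainder Theorem:
M = 48 × 47 = 2256
M1 = 47, M2 = 48
y1 = 47^(-1) mod 48 = 47
y2 = 48^(-1) mod 47 = 1
x = (37×47×47 + 23×48×1) mod 2256 = 1621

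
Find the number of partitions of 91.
64112359

p(n) counts ways to write n as a sum of positive integers (order ignored).
Euler's pentagonal recurrence: p(k) = p(k-1) + p(k-2) - p(k-5) - p(k-7) + p(k-12) + p(k-15) - ... (offsets j(3j∓1)/2, signs ++--, p(0)=1, p(<0)=0).
DP table for k = 0..90: p(0)=1, p(1)=1, p(2)=2, p(3)=3, p(4)=5, p(5)=7, p(6)=11, p(7)=15, p(8)=22, p(9)=30, p(10)=42, p(11)=56, p(12)=77, p(13)=101, p(14)=135, p(15)=176, p(16)=231, p(17)=297, p(18)=385, p(19)=490, p(20)=627, p(21)=792, p(22)=1002, p(23)=1255, p(24)=1575, p(25)=1958, p(26)=2436, p(27)=3010, p(28)=3718, p(29)=4565, p(30)=5604, p(31)=6842, p(32)=8349, p(33)=10143, p(34)=12310, p(35)=14883, p(36)=17977, p(37)=21637, p(38)=26015, p(39)=31185, p(40)=37338, p(41)=44583, p(42)=53174, p(43)=63261, p(44)=75175, p(45)=89134, p(46)=105558, p(47)=124754, p(48)=147273, p(49)=173525, p(50)=204226, p(51)=239943, p(52)=281589, p(53)=329931, p(54)=386155, p(55)=451276, p(56)=526823, p(57)=614154, p(58)=715220, p(59)=831820, p(60)=966467, p(61)=1121505, p(62)=1300156, p(63)=1505499, p(64)=1741630, p(65)=2012558, p(66)=2323520, p(67)=2679689, p(68)=3087735, p(69)=3554345, p(70)=4087968, p(71)=4697205, p(72)=5392783, p(73)=6185689, p(74)=7089500, p(75)=8118264, p(76)=9289091, p(77)=10619863, p(78)=12132164, p(79)=13848650, p(80)=15796476, p(81)=18004327, p(82)=20506255, p(83)=23338469, p(84)=26543660, p(85)=30167357, p(86)=34262962, p(87)=38887673, p(88)=44108109, p(89)=49995925, p(90)=56634173.
Final step: p(91) = p(90) + p(89) - p(86) - p(84) + p(79) + p(76) - p(69) - p(65) + p(56) + p(51) - p(40) - p(34) + p(21) + p(14)
= 56634173 + 49995925 - 34262962 - 26543660 + 13848650 + 9289091 - 3554345 - 2012558 + 526823 + 239943 - 37338 - 12310 + 792 + 135
= 64112359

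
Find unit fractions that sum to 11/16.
1/2 + 1/6 + 1/48

Greedy algorithm:
11/16: ceiling(16/11) = 2, use 1/2
3/16: ceiling(16/3) = 6, use 1/6
1/48: ceiling(48/1) = 48, use 1/48
Result: 11/16 = 1/2 + 1/6 + 1/48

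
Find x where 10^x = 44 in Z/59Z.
37

Baby-step giant-step with step n = ⌈√59⌉ = 8.
Baby steps 10^j mod 59 (j:value) for j=0..7: 0:1, 1:10, 2:41, 3:56, 4:29, 5:54, 6:9, 7:31.
Giant-step multiplier: 10^(-8) ≡ 10^(58-8) = 10^50 ≡ 4 (mod 59).
Giant steps γ_i = 44·4^i mod 59: γ_0=44, γ_1=58, γ_2=55, γ_3=43, γ_4=54 (in table at j=5).
x = i·n + j = 4·8 + 5 = 37.
Check: 10^37 ≡ 44 (mod 59).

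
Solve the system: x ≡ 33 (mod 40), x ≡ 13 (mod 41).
833

Using Chinese Remainder Theorem:
M = 40 × 41 = 1640
M1 = 41, M2 = 40
y1 = 41^(-1) mod 40 = 1
y2 = 40^(-1) mod 41 = 40
x = (33×41×1 + 13×40×40) mod 1640 = 833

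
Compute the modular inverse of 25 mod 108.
13

gcd(25, 108) = 1, so the inverse exists.
Extended Euclidean algorithm on (108, 25):
108 = 4 × 25 + 8  ⟹  8 = (1)·108 + (-4)·25
25 = 3 × 8 + 1  ⟹  1 = (-3)·108 + (13)·25
So (13)·25 ≡ 1 (mod 108), i.e. 25^(-1) ≡ 13 (mod 108).
Check: 25 × 13 = 325 ≡ 1 (mod 108)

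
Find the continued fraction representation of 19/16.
[1; 5, 3]

Euclidean algorithm steps:
19 = 1 × 16 + 3
16 = 5 × 3 + 1
3 = 3 × 1 + 0
Continued fraction: [1; 5, 3]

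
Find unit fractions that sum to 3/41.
1/14 + 1/574

Greedy algorithm:
3/41: ceiling(41/3) = 14, use 1/14
1/574: ceiling(574/1) = 574, use 1/574
Result: 3/41 = 1/14 + 1/574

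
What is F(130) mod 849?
112

Matrix identity: Q^n = [[F_(n+1), F_n], [F_n, F_(n-1)]] with Q = [[1,1],[1,0]].
n = 130 = 10000010₂. Square-and-multiply, entries mod 849:
Q^1 = [[1,1],[1,0]]
Q^2 = (Q^1)² = [[2,1],[1,1]]
Q^4 = (Q^2)² = [[5,3],[3,2]]
Q^8 = (Q^4)² = [[34,21],[21,13]]
Q^16 = (Q^8)² = [[748,138],[138,610]]
Q^32 = (Q^16)² = [[379,624],[624,604]]
Q^65 = (Q^32)²·Q = [[259,694],[694,414]]
Q^130 = (Q^65)² = [[263,112],[112,151]]
F_130 mod 849 = Q^130[0][1] = 112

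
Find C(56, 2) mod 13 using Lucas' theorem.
6

Using Lucas' theorem:
Write n=56 and k=2 in base 13:
n in base 13: [4, 4]
k in base 13: [0, 2]
C(56,2) mod 13 = ∏ C(n_i, k_i) mod 13
Digit binomials (mod 13): C(4,0) = 1; C(4,2) = 6
Product: 1 × 6 = 6 ≡ 6 (mod 13)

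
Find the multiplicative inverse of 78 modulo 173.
122

gcd(78, 173) = 1, so the inverse exists.
Extended Euclidean algorithm on (173, 78):
173 = 2 × 78 + 17  ⟹  17 = (1)·173 + (-2)·78
78 = 4 × 17 + 10  ⟹  10 = (-4)·173 + (9)·78
17 = 1 × 10 + 7  ⟹  7 = (5)·173 + (-11)·78
10 = 1 × 7 + 3  ⟹  3 = (-9)·173 + (20)·78
7 = 2 × 3 + 1  ⟹  1 = (23)·173 + (-51)·78
So (-51)·78 ≡ 1 (mod 173), i.e. 78^(-1) ≡ -51 ≡ 122 (mod 173).
Check: 78 × 122 = 9516 ≡ 1 (mod 173)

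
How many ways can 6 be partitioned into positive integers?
11

p(n) counts ways to write n as a sum of positive integers (order ignored).
Examples: 6; 5 + 1; 4 + 2; 4 + 1 + 1; 3 + 3; ... (11 total)
p(6) = 11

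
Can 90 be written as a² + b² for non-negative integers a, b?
3² + 9² (a=3, b=9)

Factorization: 90 = 2 × 3^2 × 5
By Fermat: n is sum of two squares iff every prime p ≡ 3 (mod 4) appears to even power.
All primes ≡ 3 (mod 4) appear to even power.
Search a = 0, 1, 2, … for 90 - a² a perfect square: first hit at a = 3: 90 - 9 = 81 = 9².
90 = 3² + 9² = 9 + 81 ✓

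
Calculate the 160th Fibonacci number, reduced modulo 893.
94

Matrix identity: Q^n = [[F_(n+1), F_n], [F_n, F_(n-1)]] with Q = [[1,1],[1,0]].
n = 160 = 10100000₂. Square-and-multiply, entries mod 893:
Q^1 = [[1,1],[1,0]]
Q^2 = (Q^1)² = [[2,1],[1,1]]
Q^5 = (Q^2)²·Q = [[8,5],[5,3]]
Q^10 = (Q^5)² = [[89,55],[55,34]]
Q^20 = (Q^10)² = [[230,514],[514,609]]
Q^40 = (Q^20)² = [[81,820],[820,154]]
Q^80 = (Q^40)² = [[281,705],[705,469]]
Q^160 = (Q^80)² = [[1,94],[94,800]]
F_160 mod 893 = Q^160[0][1] = 94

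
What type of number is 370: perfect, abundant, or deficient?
deficient

Proper divisors of 370: sum = 1 + 2 + 5 + 10 + 37 + 74 + 185 = 314
Since 314 < 370, 370 is deficient.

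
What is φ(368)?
176

368 = 2^4 × 23
φ(n) = n × ∏(1 - 1/p) for each prime p dividing n
φ(368) = 368 × (1 - 1/2) × (1 - 1/23) = 176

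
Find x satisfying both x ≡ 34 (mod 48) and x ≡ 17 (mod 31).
1474

Using Chinese Remainder Theorem:
M = 48 × 31 = 1488
M1 = 31, M2 = 48
y1 = 31^(-1) mod 48 = 31
y2 = 48^(-1) mod 31 = 11
x = (34×31×31 + 17×48×11) mod 1488 = 1474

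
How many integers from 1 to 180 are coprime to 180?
48

180 = 2^2 × 3^2 × 5
φ(n) = n × ∏(1 - 1/p) for each prime p dividing n
φ(180) = 180 × (1 - 1/2) × (1 - 1/3) × (1 - 1/5) = 48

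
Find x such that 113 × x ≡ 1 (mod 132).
125

gcd(113, 132) = 1, so the inverse exists.
Extended Euclidean algorithm on (132, 113):
132 = 1 × 113 + 19  ⟹  19 = (1)·132 + (-1)·113
113 = 5 × 19 + 18  ⟹  18 = (-5)·132 + (6)·113
19 = 1 × 18 + 1  ⟹  1 = (6)·132 + (-7)·113
So (-7)·113 ≡ 1 (mod 132), i.e. 113^(-1) ≡ -7 ≡ 125 (mod 132).
Check: 113 × 125 = 14125 ≡ 1 (mod 132)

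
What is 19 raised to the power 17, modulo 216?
91

Repeated squaring. Binary of 17 = 10001.
19^1 ≡ 19 (mod 216); 19^2 ≡ 145 (mod 216); 19^4 ≡ 73 (mod 216); 19^8 ≡ 145 (mod 216); 19^16 ≡ 73 (mod 216)
19^17 = 19^1 × 19^16 ≡ 91 (mod 216)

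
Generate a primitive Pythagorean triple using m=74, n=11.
(5355, 1628, 5597)

Euclid's formula: a = m² - n², b = 2mn, c = m² + n²
m = 74, n = 11
a = 74² - 11² = 5476 - 121 = 5355
b = 2 × 74 × 11 = 1628
c = 74² + 11² = 5476 + 121 = 5597
Verification: 5355² + 1628² = 28676025 + 2650384 = 31326409 = 5597² ✓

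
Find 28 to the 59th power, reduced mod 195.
7

Repeated squaring. Binary of 59 = 111011.
28^1 ≡ 28 (mod 195); 28^2 ≡ 4 (mod 195); 28^4 ≡ 16 (mod 195); 28^8 ≡ 61 (mod 195); 28^16 ≡ 16 (mod 195); 28^32 ≡ 61 (mod 195)
28^59 = 28^1 × 28^2 × 28^8 × 28^16 × 28^32 ≡ 7 (mod 195)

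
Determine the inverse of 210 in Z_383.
352

gcd(210, 383) = 1, so the inverse exists.
Extended Euclidean algorithm on (383, 210):
383 = 1 × 210 + 173  ⟹  173 = (1)·383 + (-1)·210
210 = 1 × 173 + 37  ⟹  37 = (-1)·383 + (2)·210
173 = 4 × 37 + 25  ⟹  25 = (5)·383 + (-9)·210
37 = 1 × 25 + 12  ⟹  12 = (-6)·383 + (11)·210
25 = 2 × 12 + 1  ⟹  1 = (17)·383 + (-31)·210
So (-31)·210 ≡ 1 (mod 383), i.e. 210^(-1) ≡ -31 ≡ 352 (mod 383).
Check: 210 × 352 = 73920 ≡ 1 (mod 383)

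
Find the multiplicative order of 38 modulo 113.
112

113 is prime, so ord(38) divides φ(113) = 112.
Divisors of 112: 1, 2, 4, 7, 8, 14, 16, 28, 56, 112.
Repeated squaring: 38^1 ≡ 38, 38^2 ≡ 88, 38^4 ≡ 60, 38^8 ≡ 97, 38^16 ≡ 30, 38^32 ≡ 109, 38^64 ≡ 16 (mod 113).
Test 38^d mod 113 for each divisor d in increasing order:
38^1 ≡ 38
38^2 ≡ 88
38^4 ≡ 60
38^7 = 38^4·38^2·38^1 ≡ 65
38^8 ≡ 97
38^14 = 38^8·38^4·38^2 ≡ 44
38^16 ≡ 30
38^28 = 38^16·38^8·38^4 ≡ 15
38^56 = 38^32·38^16·38^8 ≡ 112
38^112 = 38^64·38^32·38^16 ≡ 1  ← first divisor giving 1
The order is 112.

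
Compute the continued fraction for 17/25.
[0; 1, 2, 8]

Euclidean algorithm steps:
17 = 0 × 25 + 17
25 = 1 × 17 + 8
17 = 2 × 8 + 1
8 = 8 × 1 + 0
Continued fraction: [0; 1, 2, 8]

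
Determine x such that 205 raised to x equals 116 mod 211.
59

Baby-step giant-step with step n = ⌈√211⌉ = 15.
Baby steps 205^j mod 211 (j:value) for j=0..14: 0:1, 1:205, 2:36, 3:206, 4:30, 5:31, 6:25, 7:61, 8:56, 9:86, 10:117, 11:142, 12:203, 13:48, 14:134.
Giant-step multiplier: 205^(-15) ≡ 205^(210-15) = 205^195 ≡ 153 (mod 211).
Giant steps γ_i = 116·153^i mod 211: γ_0=116, γ_1=24, γ_2=85, γ_3=134 (in table at j=14).
x = i·n + j = 3·15 + 14 = 59.
Check: 205^59 ≡ 116 (mod 211).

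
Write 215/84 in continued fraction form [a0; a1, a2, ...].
[2; 1, 1, 3, 1, 2, 3]

Euclidean algorithm steps:
215 = 2 × 84 + 47
84 = 1 × 47 + 37
47 = 1 × 37 + 10
37 = 3 × 10 + 7
10 = 1 × 7 + 3
7 = 2 × 3 + 1
3 = 3 × 1 + 0
Continued fraction: [2; 1, 1, 3, 1, 2, 3]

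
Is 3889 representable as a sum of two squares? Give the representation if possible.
17² + 60² (a=17, b=60)

Factorization: 3889 = 3889
By Fermat: n is sum of two squares iff every prime p ≡ 3 (mod 4) appears to even power.
All primes ≡ 3 (mod 4) appear to even power.
Search a = 0, 1, 2, … for 3889 - a² a perfect square: first hit at a = 17: 3889 - 289 = 3600 = 60².
3889 = 17² + 60² = 289 + 3600 ✓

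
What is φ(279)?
180

279 = 3^2 × 31
φ(n) = n × ∏(1 - 1/p) for each prime p dividing n
φ(279) = 279 × (1 - 1/3) × (1 - 1/31) = 180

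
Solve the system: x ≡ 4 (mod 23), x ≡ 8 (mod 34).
280

Using Chinese Remainder Theorem:
M = 23 × 34 = 782
M1 = 34, M2 = 23
y1 = 34^(-1) mod 23 = 21
y2 = 23^(-1) mod 34 = 3
x = (4×34×21 + 8×23×3) mod 782 = 280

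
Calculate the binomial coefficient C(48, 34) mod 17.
1

Using Lucas' theorem:
Write n=48 and k=34 in base 17:
n in base 17: [2, 14]
k in base 17: [2, 0]
C(48,34) mod 17 = ∏ C(n_i, k_i) mod 17
Digit binomials (mod 17): C(2,2) = 1; C(14,0) = 1
Product: 1 × 1 = 1 ≡ 1 (mod 17)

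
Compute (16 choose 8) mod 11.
0

Using Lucas' theorem:
Write n=16 and k=8 in base 11:
n in base 11: [1, 5]
k in base 11: [0, 8]
C(16,8) mod 11 = ∏ C(n_i, k_i) mod 11
Digit binomials (mod 11): C(1,0) = 1; C(5,8) = 0 (k_i > n_i)
Product: 1 × 0 = 0 ≡ 0 (mod 11)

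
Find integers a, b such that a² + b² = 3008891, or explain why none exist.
Not possible

Factorization: 3008891 = 31^3 × 101
By Fermat: n is sum of two squares iff every prime p ≡ 3 (mod 4) appears to even power.
Prime(s) ≡ 3 (mod 4) with odd exponent: [(31, 3)]
Therefore 3008891 cannot be expressed as a² + b².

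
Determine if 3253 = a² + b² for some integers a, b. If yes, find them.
2² + 57² (a=2, b=57)

Factorization: 3253 = 3253
By Fermat: n is sum of two squares iff every prime p ≡ 3 (mod 4) appears to even power.
All primes ≡ 3 (mod 4) appear to even power.
Search a = 0, 1, 2, … for 3253 - a² a perfect square: first hit at a = 2: 3253 - 4 = 3249 = 57².
3253 = 2² + 57² = 4 + 3249 ✓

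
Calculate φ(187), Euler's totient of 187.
160

187 = 11 × 17
φ(n) = n × ∏(1 - 1/p) for each prime p dividing n
φ(187) = 187 × (1 - 1/11) × (1 - 1/17) = 160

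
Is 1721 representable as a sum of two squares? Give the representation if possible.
11² + 40² (a=11, b=40)

Factorization: 1721 = 1721
By Fermat: n is sum of two squares iff every prime p ≡ 3 (mod 4) appears to even power.
All primes ≡ 3 (mod 4) appear to even power.
Search a = 0, 1, 2, … for 1721 - a² a perfect square: first hit at a = 11: 1721 - 121 = 1600 = 40².
1721 = 11² + 40² = 121 + 1600 ✓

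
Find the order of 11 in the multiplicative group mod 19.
3

19 is prime, so ord(11) divides φ(19) = 18.
Divisors of 18: 1, 2, 3, 6, 9, 18.
Repeated squaring: 11^1 ≡ 11, 11^2 ≡ 7, 11^4 ≡ 11, 11^8 ≡ 7, 11^16 ≡ 11 (mod 19).
Test 11^d mod 19 for each divisor d in increasing order:
11^1 ≡ 11
11^2 ≡ 7
11^3 = 11^2·11^1 ≡ 1  ← first divisor giving 1
The order is 3.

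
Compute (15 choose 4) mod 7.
0

Using Lucas' theorem:
Write n=15 and k=4 in base 7:
n in base 7: [2, 1]
k in base 7: [0, 4]
C(15,4) mod 7 = ∏ C(n_i, k_i) mod 7
Digit binomials (mod 7): C(2,0) = 1; C(1,4) = 0 (k_i > n_i)
Product: 1 × 0 = 0 ≡ 0 (mod 7)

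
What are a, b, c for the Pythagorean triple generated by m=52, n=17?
(2415, 1768, 2993)

Euclid's formula: a = m² - n², b = 2mn, c = m² + n²
m = 52, n = 17
a = 52² - 17² = 2704 - 289 = 2415
b = 2 × 52 × 17 = 1768
c = 52² + 17² = 2704 + 289 = 2993
Verification: 2415² + 1768² = 5832225 + 3125824 = 8958049 = 2993² ✓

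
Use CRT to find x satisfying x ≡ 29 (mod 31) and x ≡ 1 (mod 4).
29

Using Chinese Remainder Theorem:
M = 31 × 4 = 124
M1 = 4, M2 = 31
y1 = 4^(-1) mod 31 = 8
y2 = 31^(-1) mod 4 = 3
x = (29×4×8 + 1×31×3) mod 124 = 29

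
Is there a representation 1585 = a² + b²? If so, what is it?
8² + 39² (a=8, b=39)

Factorization: 1585 = 5 × 317
By Fermat: n is sum of two squares iff every prime p ≡ 3 (mod 4) appears to even power.
All primes ≡ 3 (mod 4) appear to even power.
Search a = 0, 1, 2, … for 1585 - a² a perfect square: first hit at a = 8: 1585 - 64 = 1521 = 39².
1585 = 8² + 39² = 64 + 1521 ✓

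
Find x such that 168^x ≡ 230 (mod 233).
51

Baby-step giant-step with step n = ⌈√233⌉ = 16.
Baby steps 168^j mod 233 (j:value) for j=0..15: 0:1, 1:168, 2:31, 3:82, 4:29, 5:212, 6:200, 7:48, 8:142, 9:90, 10:208, 11:227, 12:157, 13:47, 14:207, 15:59.
Giant-step multiplier: 168^(-16) ≡ 168^(232-16) = 168^216 ≡ 135 (mod 233).
Giant steps γ_i = 230·135^i mod 233: γ_0=230, γ_1=61, γ_2=80, γ_3=82 (in table at j=3).
x = i·n + j = 3·16 + 3 = 51.
Check: 168^51 ≡ 230 (mod 233).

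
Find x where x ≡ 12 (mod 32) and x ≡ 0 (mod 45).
1260

Using Chinese Remainder Theorem:
M = 32 × 45 = 1440
M1 = 45, M2 = 32
y1 = 45^(-1) mod 32 = 5
y2 = 32^(-1) mod 45 = 38
x = (12×45×5 + 0×32×38) mod 1440 = 1260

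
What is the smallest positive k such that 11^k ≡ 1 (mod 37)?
6

37 is prime, so ord(11) divides φ(37) = 36.
Divisors of 36: 1, 2, 3, 4, 6, 9, 12, 18, 36.
Repeated squaring: 11^1 ≡ 11, 11^2 ≡ 10, 11^4 ≡ 26, 11^8 ≡ 10, 11^16 ≡ 26, 11^32 ≡ 10 (mod 37).
Test 11^d mod 37 for each divisor d in increasing order:
11^1 ≡ 11
11^2 ≡ 10
11^3 = 11^2·11^1 ≡ 36
11^4 ≡ 26
11^6 = 11^4·11^2 ≡ 1  ← first divisor giving 1
The order is 6.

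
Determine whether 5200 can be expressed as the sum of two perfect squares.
4² + 72² (a=4, b=72)

Factorization: 5200 = 2^4 × 5^2 × 13
By Fermat: n is sum of two squares iff every prime p ≡ 3 (mod 4) appears to even power.
All primes ≡ 3 (mod 4) appear to even power.
Search a = 0, 1, 2, … for 5200 - a² a perfect square: first hit at a = 4: 5200 - 16 = 5184 = 72².
5200 = 4² + 72² = 16 + 5184 ✓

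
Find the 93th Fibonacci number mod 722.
572

Matrix identity: Q^n = [[F_(n+1), F_n], [F_n, F_(n-1)]] with Q = [[1,1],[1,0]].
n = 93 = 1011101₂. Square-and-multiply, entries mod 722:
Q^1 = [[1,1],[1,0]]
Q^2 = (Q^1)² = [[2,1],[1,1]]
Q^5 = (Q^2)²·Q = [[8,5],[5,3]]
Q^11 = (Q^5)²·Q = [[144,89],[89,55]]
Q^23 = (Q^11)²·Q = [[160,499],[499,383]]
Q^46 = (Q^23)² = [[241,207],[207,34]]
Q^93 = (Q^46)²·Q = [[459,572],[572,609]]
F_93 mod 722 = Q^93[0][1] = 572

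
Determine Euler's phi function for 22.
10

22 = 2 × 11
φ(n) = n × ∏(1 - 1/p) for each prime p dividing n
φ(22) = 22 × (1 - 1/2) × (1 - 1/11) = 10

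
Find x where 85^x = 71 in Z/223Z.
95

Baby-step giant-step with step n = ⌈√223⌉ = 15.
Baby steps 85^j mod 223 (j:value) for j=0..14: 0:1, 1:85, 2:89, 3:206, 4:116, 5:48, 6:66, 7:35, 8:76, 9:216, 10:74, 11:46, 12:119, 13:80, 14:110.
Giant-step multiplier: 85^(-15) ≡ 85^(222-15) = 85^207 ≡ 209 (mod 223).
Giant steps γ_i = 71·209^i mod 223: γ_0=71, γ_1=121, γ_2=90, γ_3=78, γ_4=23, γ_5=124, γ_6=48 (in table at j=5).
x = i·n + j = 6·15 + 5 = 95.
Check: 85^95 ≡ 71 (mod 223).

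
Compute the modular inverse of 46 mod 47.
46

gcd(46, 47) = 1, so the inverse exists.
Extended Euclidean algorithm on (47, 46):
47 = 1 × 46 + 1  ⟹  1 = (1)·47 + (-1)·46
So (-1)·46 ≡ 1 (mod 47), i.e. 46^(-1) ≡ -1 ≡ 46 (mod 47).
Check: 46 × 46 = 2116 ≡ 1 (mod 47)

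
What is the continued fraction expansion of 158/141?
[1; 8, 3, 2, 2]

Euclidean algorithm steps:
158 = 1 × 141 + 17
141 = 8 × 17 + 5
17 = 3 × 5 + 2
5 = 2 × 2 + 1
2 = 2 × 1 + 0
Continued fraction: [1; 8, 3, 2, 2]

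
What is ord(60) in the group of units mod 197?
49

197 is prime, so ord(60) divides φ(197) = 196.
Divisors of 196: 1, 2, 4, 7, 14, 28, 49, 98, 196.
Repeated squaring: 60^1 ≡ 60, 60^2 ≡ 54, 60^4 ≡ 158, 60^8 ≡ 142, 60^16 ≡ 70, 60^32 ≡ 172, 60^64 ≡ 34, 60^128 ≡ 171 (mod 197).
Test 60^d mod 197 for each divisor d in increasing order:
60^1 ≡ 60
60^2 ≡ 54
60^4 ≡ 158
60^7 = 60^4·60^2·60^1 ≡ 114
60^14 = 60^8·60^4·60^2 ≡ 191
60^28 = 60^16·60^8·60^4 ≡ 36
60^49 = 60^32·60^16·60^1 ≡ 1  ← first divisor giving 1
The order is 49.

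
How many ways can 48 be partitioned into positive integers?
147273

p(n) counts ways to write n as a sum of positive integers (order ignored).
Euler's pentagonal recurrence: p(k) = p(k-1) + p(k-2) - p(k-5) - p(k-7) + p(k-12) + p(k-15) - ... (offsets j(3j∓1)/2, signs ++--, p(0)=1, p(<0)=0).
DP table for k = 0..47: p(0)=1, p(1)=1, p(2)=2, p(3)=3, p(4)=5, p(5)=7, p(6)=11, p(7)=15, p(8)=22, p(9)=30, p(10)=42, p(11)=56, p(12)=77, p(13)=101, p(14)=135, p(15)=176, p(16)=231, p(17)=297, p(18)=385, p(19)=490, p(20)=627, p(21)=792, p(22)=1002, p(23)=1255, p(24)=1575, p(25)=1958, p(26)=2436, p(27)=3010, p(28)=3718, p(29)=4565, p(30)=5604, p(31)=6842, p(32)=8349, p(33)=10143, p(34)=12310, p(35)=14883, p(36)=17977, p(37)=21637, p(38)=26015, p(39)=31185, p(40)=37338, p(41)=44583, p(42)=53174, p(43)=63261, p(44)=75175, p(45)=89134, p(46)=105558, p(47)=124754.
Final step: p(48) = p(47) + p(46) - p(43) - p(41) + p(36) + p(33) - p(26) - p(22) + p(13) + p(8)
= 124754 + 105558 - 63261 - 44583 + 17977 + 10143 - 2436 - 1002 + 101 + 22
= 147273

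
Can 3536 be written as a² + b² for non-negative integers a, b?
20² + 56² (a=20, b=56)

Factorization: 3536 = 2^4 × 13 × 17
By Fermat: n is sum of two squares iff every prime p ≡ 3 (mod 4) appears to even power.
All primes ≡ 3 (mod 4) appear to even power.
Search a = 0, 1, 2, … for 3536 - a² a perfect square: first hit at a = 20: 3536 - 400 = 3136 = 56².
3536 = 20² + 56² = 400 + 3136 ✓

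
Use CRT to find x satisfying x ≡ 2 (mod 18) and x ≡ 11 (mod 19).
182

Using Chinese Remainder Theorem:
M = 18 × 19 = 342
M1 = 19, M2 = 18
y1 = 19^(-1) mod 18 = 1
y2 = 18^(-1) mod 19 = 18
x = (2×19×1 + 11×18×18) mod 342 = 182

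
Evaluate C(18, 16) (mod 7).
6

Using Lucas' theorem:
Write n=18 and k=16 in base 7:
n in base 7: [2, 4]
k in base 7: [2, 2]
C(18,16) mod 7 = ∏ C(n_i, k_i) mod 7
Digit binomials (mod 7): C(2,2) = 1; C(4,2) = 6
Product: 1 × 6 = 6 ≡ 6 (mod 7)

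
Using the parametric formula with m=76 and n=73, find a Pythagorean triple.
(447, 11096, 11105)

Euclid's formula: a = m² - n², b = 2mn, c = m² + n²
m = 76, n = 73
a = 76² - 73² = 5776 - 5329 = 447
b = 2 × 76 × 73 = 11096
c = 76² + 73² = 5776 + 5329 = 11105
Verification: 447² + 11096² = 199809 + 123121216 = 123321025 = 11105² ✓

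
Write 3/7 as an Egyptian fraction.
1/3 + 1/11 + 1/231

Greedy algorithm:
3/7: ceiling(7/3) = 3, use 1/3
2/21: ceiling(21/2) = 11, use 1/11
1/231: ceiling(231/1) = 231, use 1/231
Result: 3/7 = 1/3 + 1/11 + 1/231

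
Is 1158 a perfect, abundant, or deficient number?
abundant

Proper divisors of 1158: sum = 1 + 2 + 3 + 6 + 193 + 386 + 579 = 1170
Since 1170 > 1158, 1158 is abundant.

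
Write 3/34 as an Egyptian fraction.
1/12 + 1/204

Greedy algorithm:
3/34: ceiling(34/3) = 12, use 1/12
1/204: ceiling(204/1) = 204, use 1/204
Result: 3/34 = 1/12 + 1/204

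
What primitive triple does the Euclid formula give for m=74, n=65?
(1251, 9620, 9701)

Euclid's formula: a = m² - n², b = 2mn, c = m² + n²
m = 74, n = 65
a = 74² - 65² = 5476 - 4225 = 1251
b = 2 × 74 × 65 = 9620
c = 74² + 65² = 5476 + 4225 = 9701
Verification: 1251² + 9620² = 1565001 + 92544400 = 94109401 = 9701² ✓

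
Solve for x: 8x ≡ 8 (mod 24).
x ≡ 1 (mod 3)

gcd(8, 24) = 8, which divides 8, so solutions exist.
Divide through by 8: x ≡ 1 (mod 3).
The coefficient of x is now 1, so x ≡ 1 (mod 3).
Check: 8 × 1 = 8 ≡ 8 (mod 24).
x ≡ 1 (mod 3), giving 8 solutions mod 24.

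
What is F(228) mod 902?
758

Matrix identity: Q^n = [[F_(n+1), F_n], [F_n, F_(n-1)]] with Q = [[1,1],[1,0]].
n = 228 = 11100100₂. Square-and-multiply, entries mod 902:
Q^1 = [[1,1],[1,0]]
Q^3 = (Q^1)²·Q = [[3,2],[2,1]]
Q^7 = (Q^3)²·Q = [[21,13],[13,8]]
Q^14 = (Q^7)² = [[610,377],[377,233]]
Q^28 = (Q^14)² = [[89,307],[307,684]]
Q^57 = (Q^28)²·Q = [[329,244],[244,85]]
Q^114 = (Q^57)² = [[5,894],[894,13]]
Q^228 = (Q^114)² = [[89,758],[758,233]]
F_228 mod 902 = Q^228[0][1] = 758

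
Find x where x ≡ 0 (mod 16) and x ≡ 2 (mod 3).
32

Using Chinese Remainder Theorem:
M = 16 × 3 = 48
M1 = 3, M2 = 16
y1 = 3^(-1) mod 16 = 11
y2 = 16^(-1) mod 3 = 1
x = (0×3×11 + 2×16×1) mod 48 = 32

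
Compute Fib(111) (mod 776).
58

Matrix identity: Q^n = [[F_(n+1), F_n], [F_n, F_(n-1)]] with Q = [[1,1],[1,0]].
n = 111 = 1101111₂. Square-and-multiply, entries mod 776:
Q^1 = [[1,1],[1,0]]
Q^3 = (Q^1)²·Q = [[3,2],[2,1]]
Q^6 = (Q^3)² = [[13,8],[8,5]]
Q^13 = (Q^6)²·Q = [[377,233],[233,144]]
Q^27 = (Q^13)²·Q = [[427,90],[90,337]]
Q^55 = (Q^27)²·Q = [[5,309],[309,472]]
Q^111 = (Q^55)²·Q = [[11,58],[58,729]]
F_111 mod 776 = Q^111[0][1] = 58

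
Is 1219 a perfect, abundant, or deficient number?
deficient

Proper divisors of 1219: sum = 1 + 23 + 53 = 77
Since 77 < 1219, 1219 is deficient.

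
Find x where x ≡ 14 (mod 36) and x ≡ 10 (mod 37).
158

Using Chinese Remainder Theorem:
M = 36 × 37 = 1332
M1 = 37, M2 = 36
y1 = 37^(-1) mod 36 = 1
y2 = 36^(-1) mod 37 = 36
x = (14×37×1 + 10×36×36) mod 1332 = 158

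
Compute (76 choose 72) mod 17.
2

Using Lucas' theorem:
Write n=76 and k=72 in base 17:
n in base 17: [4, 8]
k in base 17: [4, 4]
C(76,72) mod 17 = ∏ C(n_i, k_i) mod 17
Digit binomials (mod 17): C(4,4) = 1; C(8,4) = 70 ≡ 2
Product: 1 × 2 = 2 ≡ 2 (mod 17)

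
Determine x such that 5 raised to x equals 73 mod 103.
33

Baby-step giant-step with step n = ⌈√103⌉ = 11.
Baby steps 5^j mod 103 (j:value) for j=0..10: 0:1, 1:5, 2:25, 3:22, 4:7, 5:35, 6:72, 7:51, 8:49, 9:39, 10:92.
Giant-step multiplier: 5^(-11) ≡ 5^(102-11) = 5^91 ≡ 88 (mod 103).
Giant steps γ_i = 73·88^i mod 103: γ_0=73, γ_1=38, γ_2=48, γ_3=1 (in table at j=0).
x = i·n + j = 3·11 + 0 = 33.
Check: 5^33 ≡ 73 (mod 103).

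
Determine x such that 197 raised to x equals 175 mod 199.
88

Baby-step giant-step with step n = ⌈√199⌉ = 15.
Baby steps 197^j mod 199 (j:value) for j=0..14: 0:1, 1:197, 2:4, 3:191, 4:16, 5:167, 6:64, 7:71, 8:57, 9:85, 10:29, 11:141, 12:116, 13:166, 14:66.
Giant-step multiplier: 197^(-15) ≡ 197^(198-15) = 197^183 ≡ 101 (mod 199).
Giant steps γ_i = 175·101^i mod 199: γ_0=175, γ_1=163, γ_2=145, γ_3=118, γ_4=177, γ_5=166 (in table at j=13).
x = i·n + j = 5·15 + 13 = 88.
Check: 197^88 ≡ 175 (mod 199).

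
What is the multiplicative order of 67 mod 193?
32

193 is prime, so ord(67) divides φ(193) = 192.
Divisors of 192: 1, 2, 3, 4, 6, 8, 12, 16, 24, 32, 48, 64, 96, 192.
Repeated squaring: 67^1 ≡ 67, 67^2 ≡ 50, 67^4 ≡ 184, 67^8 ≡ 81, 67^16 ≡ 192, 67^32 ≡ 1, 67^64 ≡ 1, 67^128 ≡ 1 (mod 193).
Test 67^d mod 193 for each divisor d in increasing order:
67^1 ≡ 67
67^2 ≡ 50
67^3 = 67^2·67^1 ≡ 69
67^4 ≡ 184
67^6 = 67^4·67^2 ≡ 129
67^8 ≡ 81
67^12 = 67^8·67^4 ≡ 43
67^16 ≡ 192
67^24 = 67^16·67^8 ≡ 112
67^32 ≡ 1  ← first divisor giving 1
The order is 32.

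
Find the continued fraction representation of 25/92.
[0; 3, 1, 2, 8]

Euclidean algorithm steps:
25 = 0 × 92 + 25
92 = 3 × 25 + 17
25 = 1 × 17 + 8
17 = 2 × 8 + 1
8 = 8 × 1 + 0
Continued fraction: [0; 3, 1, 2, 8]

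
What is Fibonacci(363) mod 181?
2

Matrix identity: Q^n = [[F_(n+1), F_n], [F_n, F_(n-1)]] with Q = [[1,1],[1,0]].
n = 363 = 101101011₂. Square-and-multiply, entries mod 181:
Q^1 = [[1,1],[1,0]]
Q^2 = (Q^1)² = [[2,1],[1,1]]
Q^5 = (Q^2)²·Q = [[8,5],[5,3]]
Q^11 = (Q^5)²·Q = [[144,89],[89,55]]
Q^22 = (Q^11)² = [[59,154],[154,86]]
Q^45 = (Q^22)²·Q = [[114,47],[47,67]]
Q^90 = (Q^45)² = [[1,0],[0,1]]
Q^181 = (Q^90)²·Q = [[1,1],[1,0]]
Q^363 = (Q^181)²·Q = [[3,2],[2,1]]
F_363 mod 181 = Q^363[0][1] = 2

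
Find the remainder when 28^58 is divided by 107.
47

Repeated squaring. Binary of 58 = 111010.
28^1 ≡ 28 (mod 107); 28^2 ≡ 35 (mod 107); 28^4 ≡ 48 (mod 107); 28^8 ≡ 57 (mod 107); 28^16 ≡ 39 (mod 107); 28^32 ≡ 23 (mod 107)
28^58 = 28^2 × 28^8 × 28^16 × 28^32 ≡ 47 (mod 107)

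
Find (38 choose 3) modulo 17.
4

Using Lucas' theorem:
Write n=38 and k=3 in base 17:
n in base 17: [2, 4]
k in base 17: [0, 3]
C(38,3) mod 17 = ∏ C(n_i, k_i) mod 17
Digit binomials (mod 17): C(2,0) = 1; C(4,3) = 4
Product: 1 × 4 = 4 ≡ 4 (mod 17)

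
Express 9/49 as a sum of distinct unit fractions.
1/6 + 1/59 + 1/17346

Greedy algorithm:
9/49: ceiling(49/9) = 6, use 1/6
5/294: ceiling(294/5) = 59, use 1/59
1/17346: ceiling(17346/1) = 17346, use 1/17346
Result: 9/49 = 1/6 + 1/59 + 1/17346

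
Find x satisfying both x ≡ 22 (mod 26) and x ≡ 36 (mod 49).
1114

Using Chinese Remainder Theorem:
M = 26 × 49 = 1274
M1 = 49, M2 = 26
y1 = 49^(-1) mod 26 = 17
y2 = 26^(-1) mod 49 = 17
x = (22×49×17 + 36×26×17) mod 1274 = 1114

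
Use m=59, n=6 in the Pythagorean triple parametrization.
(3445, 708, 3517)

Euclid's formula: a = m² - n², b = 2mn, c = m² + n²
m = 59, n = 6
a = 59² - 6² = 3481 - 36 = 3445
b = 2 × 59 × 6 = 708
c = 59² + 6² = 3481 + 36 = 3517
Verification: 3445² + 708² = 11868025 + 501264 = 12369289 = 3517² ✓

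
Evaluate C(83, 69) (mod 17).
15

Using Lucas' theorem:
Write n=83 and k=69 in base 17:
n in base 17: [4, 15]
k in base 17: [4, 1]
C(83,69) mod 17 = ∏ C(n_i, k_i) mod 17
Digit binomials (mod 17): C(4,4) = 1; C(15,1) = 15
Product: 1 × 15 = 15 ≡ 15 (mod 17)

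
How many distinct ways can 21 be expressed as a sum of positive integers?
792

p(n) counts ways to write n as a sum of positive integers (order ignored).
Euler's pentagonal recurrence: p(k) = p(k-1) + p(k-2) - p(k-5) - p(k-7) + p(k-12) + p(k-15) - ... (offsets j(3j∓1)/2, signs ++--, p(0)=1, p(<0)=0).
DP table for k = 0..20: p(0)=1, p(1)=1, p(2)=2, p(3)=3, p(4)=5, p(5)=7, p(6)=11, p(7)=15, p(8)=22, p(9)=30, p(10)=42, p(11)=56, p(12)=77, p(13)=101, p(14)=135, p(15)=176, p(16)=231, p(17)=297, p(18)=385, p(19)=490, p(20)=627.
Final step: p(21) = p(20) + p(19) - p(16) - p(14) + p(9) + p(6)
= 627 + 490 - 231 - 135 + 30 + 11
= 792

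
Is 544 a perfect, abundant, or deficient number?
abundant

Proper divisors of 544: sum = 1 + 2 + 4 + 8 + 16 + 17 + 32 + 34 + 68 + 136 + 272 = 590
Since 590 > 544, 544 is abundant.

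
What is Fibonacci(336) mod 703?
600

Matrix identity: Q^n = [[F_(n+1), F_n], [F_n, F_(n-1)]] with Q = [[1,1],[1,0]].
n = 336 = 101010000₂. Square-and-multiply, entries mod 703:
Q^1 = [[1,1],[1,0]]
Q^2 = (Q^1)² = [[2,1],[1,1]]
Q^5 = (Q^2)²·Q = [[8,5],[5,3]]
Q^10 = (Q^5)² = [[89,55],[55,34]]
Q^21 = (Q^10)²·Q = [[136,401],[401,438]]
Q^42 = (Q^21)² = [[32,293],[293,442]]
Q^84 = (Q^42)² = [[404,391],[391,13]]
Q^168 = (Q^84)² = [[450,654],[654,499]]
Q^336 = (Q^168)² = [[328,600],[600,431]]
F_336 mod 703 = Q^336[0][1] = 600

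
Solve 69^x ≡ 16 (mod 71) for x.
4

Baby-step giant-step with step n = ⌈√71⌉ = 9.
Baby steps 69^j mod 71 (j:value) for j=0..8: 0:1, 1:69, 2:4, 3:63, 4:16, 5:39, 6:64, 7:14, 8:43.
h = 16 is already in the table at j=4, so x = 4.
Check: 69^4 ≡ 16 (mod 71).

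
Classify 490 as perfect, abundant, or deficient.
abundant

Proper divisors of 490: sum = 1 + 2 + 5 + 7 + 10 + 14 + 35 + 49 + 70 + 98 + 245 = 536
Since 536 > 490, 490 is abundant.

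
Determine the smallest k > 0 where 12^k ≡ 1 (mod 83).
41

83 is prime, so ord(12) divides φ(83) = 82.
Divisors of 82: 1, 2, 41, 82.
Repeated squaring: 12^1 ≡ 12, 12^2 ≡ 61, 12^4 ≡ 69, 12^8 ≡ 30, 12^16 ≡ 70, 12^32 ≡ 3, 12^64 ≡ 9 (mod 83).
Test 12^d mod 83 for each divisor d in increasing order:
12^1 ≡ 12
12^2 ≡ 61
12^41 = 12^32·12^8·12^1 ≡ 1  ← first divisor giving 1
The order is 41.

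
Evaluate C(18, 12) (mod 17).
0

Using Lucas' theorem:
Write n=18 and k=12 in base 17:
n in base 17: [1, 1]
k in base 17: [0, 12]
C(18,12) mod 17 = ∏ C(n_i, k_i) mod 17
Digit binomials (mod 17): C(1,0) = 1; C(1,12) = 0 (k_i > n_i)
Product: 1 × 0 = 0 ≡ 0 (mod 17)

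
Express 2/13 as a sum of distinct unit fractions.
1/7 + 1/91

Greedy algorithm:
2/13: ceiling(13/2) = 7, use 1/7
1/91: ceiling(91/1) = 91, use 1/91
Result: 2/13 = 1/7 + 1/91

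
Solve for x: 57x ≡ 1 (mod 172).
169

gcd(57, 172) = 1, so the inverse exists.
Extended Euclidean algorithm on (172, 57):
172 = 3 × 57 + 1  ⟹  1 = (1)·172 + (-3)·57
So (-3)·57 ≡ 1 (mod 172), i.e. 57^(-1) ≡ -3 ≡ 169 (mod 172).
Check: 57 × 169 = 9633 ≡ 1 (mod 172)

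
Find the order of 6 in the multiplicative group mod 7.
2

7 is prime, so ord(6) divides φ(7) = 6.
Divisors of 6: 1, 2, 3, 6.
Repeated squaring: 6^1 ≡ 6, 6^2 ≡ 1, 6^4 ≡ 1 (mod 7).
Test 6^d mod 7 for each divisor d in increasing order:
6^1 ≡ 6
6^2 ≡ 1  ← first divisor giving 1
The order is 2.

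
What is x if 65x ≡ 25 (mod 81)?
x ≡ 44 (mod 81)

gcd(65, 81) = 1, which divides 25, so solutions exist.
Find 65^(-1) mod 81 by the extended Euclidean algorithm:
81 = 1 × 65 + 16  ⟹  16 = (1)·81 + (-1)·65
65 = 4 × 16 + 1  ⟹  1 = (-4)·81 + (5)·65
So (5)·65 ≡ 1 (mod 81), i.e. 65^(-1) ≡ 5 (mod 81).
x ≡ 5 × 25 = 125 ≡ 44 (mod 81).
Check: 65 × 44 = 2860 ≡ 25 (mod 81).
Unique solution: x ≡ 44 (mod 81)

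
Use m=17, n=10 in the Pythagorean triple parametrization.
(189, 340, 389)

Euclid's formula: a = m² - n², b = 2mn, c = m² + n²
m = 17, n = 10
a = 17² - 10² = 289 - 100 = 189
b = 2 × 17 × 10 = 340
c = 17² + 10² = 289 + 100 = 389
Verification: 189² + 340² = 35721 + 115600 = 151321 = 389² ✓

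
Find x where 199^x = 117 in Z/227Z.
177

Baby-step giant-step with step n = ⌈√227⌉ = 16.
Baby steps 199^j mod 227 (j:value) for j=0..15: 0:1, 1:199, 2:103, 3:67, 4:167, 5:91, 6:176, 7:66, 8:195, 9:215, 10:109, 11:126, 12:104, 13:39, 14:43, 15:158.
Giant-step multiplier: 199^(-16) ≡ 199^(226-16) = 199^210 ≡ 182 (mod 227).
Giant steps γ_i = 117·182^i mod 227: γ_0=117, γ_1=183, γ_2=164, γ_3=111, γ_4=226, γ_5=45, γ_6=18, γ_7=98, γ_8=130, γ_9=52, γ_10=157, γ_11=199 (in table at j=1).
x = i·n + j = 11·16 + 1 = 177.
Check: 199^177 ≡ 117 (mod 227).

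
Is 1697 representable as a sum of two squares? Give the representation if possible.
4² + 41² (a=4, b=41)

Factorization: 1697 = 1697
By Fermat: n is sum of two squares iff every prime p ≡ 3 (mod 4) appears to even power.
All primes ≡ 3 (mod 4) appear to even power.
Search a = 0, 1, 2, … for 1697 - a² a perfect square: first hit at a = 4: 1697 - 16 = 1681 = 41².
1697 = 4² + 41² = 16 + 1681 ✓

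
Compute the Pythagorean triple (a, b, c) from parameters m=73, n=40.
(3729, 5840, 6929)

Euclid's formula: a = m² - n², b = 2mn, c = m² + n²
m = 73, n = 40
a = 73² - 40² = 5329 - 1600 = 3729
b = 2 × 73 × 40 = 5840
c = 73² + 40² = 5329 + 1600 = 6929
Verification: 3729² + 5840² = 13905441 + 34105600 = 48011041 = 6929² ✓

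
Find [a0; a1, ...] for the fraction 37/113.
[0; 3, 18, 2]

Euclidean algorithm steps:
37 = 0 × 113 + 37
113 = 3 × 37 + 2
37 = 18 × 2 + 1
2 = 2 × 1 + 0
Continued fraction: [0; 3, 18, 2]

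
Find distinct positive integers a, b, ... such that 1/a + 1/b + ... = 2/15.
1/8 + 1/120

Greedy algorithm:
2/15: ceiling(15/2) = 8, use 1/8
1/120: ceiling(120/1) = 120, use 1/120
Result: 2/15 = 1/8 + 1/120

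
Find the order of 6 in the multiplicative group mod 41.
40

41 is prime, so ord(6) divides φ(41) = 40.
Divisors of 40: 1, 2, 4, 5, 8, 10, 20, 40.
Repeated squaring: 6^1 ≡ 6, 6^2 ≡ 36, 6^4 ≡ 25, 6^8 ≡ 10, 6^16 ≡ 18, 6^32 ≡ 37 (mod 41).
Test 6^d mod 41 for each divisor d in increasing order:
6^1 ≡ 6
6^2 ≡ 36
6^4 ≡ 25
6^5 = 6^4·6^1 ≡ 27
6^8 ≡ 10
6^10 = 6^8·6^2 ≡ 32
6^20 = 6^16·6^4 ≡ 40
6^40 = 6^32·6^8 ≡ 1  ← first divisor giving 1
The order is 40.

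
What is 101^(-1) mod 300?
101

gcd(101, 300) = 1, so the inverse exists.
Extended Euclidean algorithm on (300, 101):
300 = 2 × 101 + 98  ⟹  98 = (1)·300 + (-2)·101
101 = 1 × 98 + 3  ⟹  3 = (-1)·300 + (3)·101
98 = 32 × 3 + 2  ⟹  2 = (33)·300 + (-98)·101
3 = 1 × 2 + 1  ⟹  1 = (-34)·300 + (101)·101
So (101)·101 ≡ 1 (mod 300), i.e. 101^(-1) ≡ 101 (mod 300).
Check: 101 × 101 = 10201 ≡ 1 (mod 300)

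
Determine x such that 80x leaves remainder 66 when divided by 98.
x ≡ 29 (mod 49)

gcd(80, 98) = 2, which divides 66, so solutions exist.
Divide through by 2: 40x ≡ 33 (mod 49).
Find 40^(-1) mod 49 by the extended Euclidean algorithm:
49 = 1 × 40 + 9  ⟹  9 = (1)·49 + (-1)·40
40 = 4 × 9 + 4  ⟹  4 = (-4)·49 + (5)·40
9 = 2 × 4 + 1  ⟹  1 = (9)·49 + (-11)·40
So (-11)·40 ≡ 1 (mod 49), i.e. 40^(-1) ≡ -11 ≡ 38 (mod 49).
x ≡ 38 × 33 = 1254 ≡ 29 (mod 49).
Check: 80 × 29 = 2320 ≡ 66 (mod 98).
x ≡ 29 (mod 49), giving 2 solutions mod 98.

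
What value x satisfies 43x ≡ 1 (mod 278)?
97

gcd(43, 278) = 1, so the inverse exists.
Extended Euclidean algorithm on (278, 43):
278 = 6 × 43 + 20  ⟹  20 = (1)·278 + (-6)·43
43 = 2 × 20 + 3  ⟹  3 = (-2)·278 + (13)·43
20 = 6 × 3 + 2  ⟹  2 = (13)·278 + (-84)·43
3 = 1 × 2 + 1  ⟹  1 = (-15)·278 + (97)·43
So (97)·43 ≡ 1 (mod 278), i.e. 43^(-1) ≡ 97 (mod 278).
Check: 43 × 97 = 4171 ≡ 1 (mod 278)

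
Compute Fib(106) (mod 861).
853

Matrix identity: Q^n = [[F_(n+1), F_n], [F_n, F_(n-1)]] with Q = [[1,1],[1,0]].
n = 106 = 1101010₂. Square-and-multiply, entries mod 861:
Q^1 = [[1,1],[1,0]]
Q^3 = (Q^1)²·Q = [[3,2],[2,1]]
Q^6 = (Q^3)² = [[13,8],[8,5]]
Q^13 = (Q^6)²·Q = [[377,233],[233,144]]
Q^26 = (Q^13)² = [[110,853],[853,118]]
Q^53 = (Q^26)²·Q = [[8,110],[110,759]]
Q^106 = (Q^53)² = [[110,853],[853,118]]
F_106 mod 861 = Q^106[0][1] = 853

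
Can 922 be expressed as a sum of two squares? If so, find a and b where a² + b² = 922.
9² + 29² (a=9, b=29)

Factorization: 922 = 2 × 461
By Fermat: n is sum of two squares iff every prime p ≡ 3 (mod 4) appears to even power.
All primes ≡ 3 (mod 4) appear to even power.
Search a = 0, 1, 2, … for 922 - a² a perfect square: first hit at a = 9: 922 - 81 = 841 = 29².
922 = 9² + 29² = 81 + 841 ✓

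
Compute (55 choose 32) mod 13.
0

Using Lucas' theorem:
Write n=55 and k=32 in base 13:
n in base 13: [4, 3]
k in base 13: [2, 6]
C(55,32) mod 13 = ∏ C(n_i, k_i) mod 13
Digit binomials (mod 13): C(4,2) = 6; C(3,6) = 0 (k_i > n_i)
Product: 6 × 0 = 0 ≡ 0 (mod 13)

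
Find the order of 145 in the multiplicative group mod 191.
190

191 is prime, so ord(145) divides φ(191) = 190.
Divisors of 190: 1, 2, 5, 10, 19, 38, 95, 190.
Repeated squaring: 145^1 ≡ 145, 145^2 ≡ 15, 145^4 ≡ 34, 145^8 ≡ 10, 145^16 ≡ 100, 145^32 ≡ 68, 145^64 ≡ 40, 145^128 ≡ 72 (mod 191).
Test 145^d mod 191 for each divisor d in increasing order:
145^1 ≡ 145
145^2 ≡ 15
145^5 = 145^4·145^1 ≡ 155
145^10 = 145^8·145^2 ≡ 150
145^19 = 145^16·145^2·145^1 ≡ 142
145^38 = 145^32·145^4·145^2 ≡ 109
145^95 = 145^64·145^16·145^8·145^4·145^2·145^1 ≡ 190
145^190 = 145^128·145^32·145^16·145^8·145^4·145^2 ≡ 1  ← first divisor giving 1
The order is 190.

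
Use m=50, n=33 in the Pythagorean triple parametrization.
(1411, 3300, 3589)

Euclid's formula: a = m² - n², b = 2mn, c = m² + n²
m = 50, n = 33
a = 50² - 33² = 2500 - 1089 = 1411
b = 2 × 50 × 33 = 3300
c = 50² + 33² = 2500 + 1089 = 3589
Verification: 1411² + 3300² = 1990921 + 10890000 = 12880921 = 3589² ✓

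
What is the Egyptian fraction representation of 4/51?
1/13 + 1/663

Greedy algorithm:
4/51: ceiling(51/4) = 13, use 1/13
1/663: ceiling(663/1) = 663, use 1/663
Result: 4/51 = 1/13 + 1/663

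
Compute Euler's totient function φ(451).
400

451 = 11 × 41
φ(n) = n × ∏(1 - 1/p) for each prime p dividing n
φ(451) = 451 × (1 - 1/11) × (1 - 1/41) = 400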